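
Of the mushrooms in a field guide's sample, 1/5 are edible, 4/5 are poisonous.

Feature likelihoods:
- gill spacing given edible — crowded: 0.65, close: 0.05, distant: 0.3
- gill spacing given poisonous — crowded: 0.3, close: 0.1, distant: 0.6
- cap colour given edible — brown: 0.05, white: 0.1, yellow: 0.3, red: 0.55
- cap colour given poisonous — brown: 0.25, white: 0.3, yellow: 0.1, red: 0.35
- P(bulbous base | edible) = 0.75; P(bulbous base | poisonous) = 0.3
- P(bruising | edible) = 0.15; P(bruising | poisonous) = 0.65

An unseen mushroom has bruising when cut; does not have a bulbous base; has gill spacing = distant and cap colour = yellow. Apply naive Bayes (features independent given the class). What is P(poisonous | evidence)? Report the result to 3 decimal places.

edible: 0.2 × 0.3 × 0.3 × (1−0.75) × 0.15 = 0.000675
poisonous: 0.8 × 0.6 × 0.1 × (1−0.3) × 0.65 = 0.02184
P(poisonous | x) = 0.02184 / 0.022515 ≈ 0.970

0.970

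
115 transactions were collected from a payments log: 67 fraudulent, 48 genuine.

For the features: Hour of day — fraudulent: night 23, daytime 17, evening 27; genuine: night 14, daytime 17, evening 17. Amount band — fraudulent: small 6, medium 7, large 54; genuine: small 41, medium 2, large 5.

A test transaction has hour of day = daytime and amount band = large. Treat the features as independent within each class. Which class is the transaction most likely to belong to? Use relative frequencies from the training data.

fraudulent

fraudulent: (67/115) × (17/67) × (54/67) ≈ 0.119143
genuine: (48/115) × (17/48) × (5/48) ≈ 0.0153986
Highest score → fraudulent.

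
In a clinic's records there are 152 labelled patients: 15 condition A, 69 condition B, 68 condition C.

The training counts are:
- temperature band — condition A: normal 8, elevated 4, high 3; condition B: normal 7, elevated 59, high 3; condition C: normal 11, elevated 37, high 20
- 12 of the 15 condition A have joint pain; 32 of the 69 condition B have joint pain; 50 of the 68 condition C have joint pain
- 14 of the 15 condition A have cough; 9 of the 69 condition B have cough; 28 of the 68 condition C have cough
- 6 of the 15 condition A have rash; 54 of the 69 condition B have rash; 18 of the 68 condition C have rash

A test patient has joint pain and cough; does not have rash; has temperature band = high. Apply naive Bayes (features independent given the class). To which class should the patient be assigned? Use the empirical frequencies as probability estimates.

condition A: (15/152) × (3/15) × (12/15) × (14/15) × (9/15) ≈ 0.00884211
condition B: (69/152) × (3/69) × (32/69) × (9/69) × (15/69) ≈ 0.000259546
condition C: (68/152) × (20/68) × (50/68) × (28/68) × (50/68) ≈ 0.0292926
Highest score → condition C.

condition C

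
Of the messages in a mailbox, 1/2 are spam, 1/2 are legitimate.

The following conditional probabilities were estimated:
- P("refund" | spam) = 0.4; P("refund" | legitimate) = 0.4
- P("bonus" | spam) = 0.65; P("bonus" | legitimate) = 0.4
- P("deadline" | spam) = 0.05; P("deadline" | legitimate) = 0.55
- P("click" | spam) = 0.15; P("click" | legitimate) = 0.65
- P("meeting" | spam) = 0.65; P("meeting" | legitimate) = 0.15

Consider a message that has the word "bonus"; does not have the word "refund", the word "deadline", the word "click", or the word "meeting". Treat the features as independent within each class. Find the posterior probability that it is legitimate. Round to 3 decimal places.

0.226

spam: 0.5 × (1−0.4) × 0.65 × (1−0.05) × (1−0.15) × (1−0.65) = 0.055111875
legitimate: 0.5 × (1−0.4) × 0.4 × (1−0.55) × (1−0.65) × (1−0.15) = 0.016065
P(legitimate | x) = 0.016065 / 0.071176875 ≈ 0.226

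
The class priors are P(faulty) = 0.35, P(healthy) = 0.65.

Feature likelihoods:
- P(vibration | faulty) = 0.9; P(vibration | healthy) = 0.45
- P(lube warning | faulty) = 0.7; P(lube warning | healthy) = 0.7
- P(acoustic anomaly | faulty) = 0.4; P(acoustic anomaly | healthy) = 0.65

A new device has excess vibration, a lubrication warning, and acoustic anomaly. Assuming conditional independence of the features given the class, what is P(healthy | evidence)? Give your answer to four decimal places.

faulty: 0.35 × 0.9 × 0.7 × 0.4 = 0.0882
healthy: 0.65 × 0.45 × 0.7 × 0.65 = 0.1330875
P(healthy | x) = 0.1330875 / 0.2212875 ≈ 0.6014

0.6014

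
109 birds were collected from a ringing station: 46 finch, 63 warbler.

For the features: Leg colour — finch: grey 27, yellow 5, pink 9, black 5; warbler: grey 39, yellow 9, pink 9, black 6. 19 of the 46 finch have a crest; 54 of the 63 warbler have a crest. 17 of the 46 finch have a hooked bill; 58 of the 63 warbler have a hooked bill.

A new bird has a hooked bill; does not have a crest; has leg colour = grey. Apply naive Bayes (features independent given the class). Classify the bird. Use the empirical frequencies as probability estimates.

finch: (46/109) × (27/46) × (27/46) × (17/46) ≈ 0.0537322
warbler: (63/109) × (39/63) × (9/63) × (58/63) ≈ 0.0470574
Highest score → finch.

finch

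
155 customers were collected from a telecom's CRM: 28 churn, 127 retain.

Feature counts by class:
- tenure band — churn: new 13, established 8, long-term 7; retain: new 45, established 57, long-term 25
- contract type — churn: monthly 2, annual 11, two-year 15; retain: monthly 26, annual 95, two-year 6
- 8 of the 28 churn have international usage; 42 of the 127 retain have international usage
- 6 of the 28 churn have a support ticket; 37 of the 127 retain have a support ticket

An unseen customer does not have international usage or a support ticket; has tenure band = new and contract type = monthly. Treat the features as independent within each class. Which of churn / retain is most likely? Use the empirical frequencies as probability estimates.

churn: (28/155) × (13/28) × (2/28) × (20/28) × (22/28) ≈ 0.00336217
retain: (127/155) × (45/127) × (26/127) × (85/127) × (90/127) ≈ 0.0281906
Highest score → retain.

retain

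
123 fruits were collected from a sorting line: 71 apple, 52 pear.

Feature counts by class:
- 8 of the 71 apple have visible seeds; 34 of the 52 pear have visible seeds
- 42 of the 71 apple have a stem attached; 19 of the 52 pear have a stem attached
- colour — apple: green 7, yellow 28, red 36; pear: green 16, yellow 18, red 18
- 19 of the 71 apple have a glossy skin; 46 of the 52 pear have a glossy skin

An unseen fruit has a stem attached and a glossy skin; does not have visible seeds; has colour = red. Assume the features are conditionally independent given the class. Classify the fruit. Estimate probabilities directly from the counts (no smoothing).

apple

apple: (71/123) × (63/71) × (42/71) × (36/71) × (19/71) ≈ 0.0411117
pear: (52/123) × (18/52) × (19/52) × (18/52) × (46/52) ≈ 0.0163735
Highest score → apple.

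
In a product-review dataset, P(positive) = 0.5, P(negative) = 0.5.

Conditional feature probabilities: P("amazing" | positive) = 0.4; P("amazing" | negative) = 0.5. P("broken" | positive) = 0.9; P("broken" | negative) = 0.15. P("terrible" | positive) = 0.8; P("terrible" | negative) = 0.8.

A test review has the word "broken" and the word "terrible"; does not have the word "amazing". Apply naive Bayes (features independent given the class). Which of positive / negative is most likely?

positive

positive: 0.5 × (1−0.4) × 0.9 × 0.8 = 0.216
negative: 0.5 × (1−0.5) × 0.15 × 0.8 = 0.03
Highest score → positive.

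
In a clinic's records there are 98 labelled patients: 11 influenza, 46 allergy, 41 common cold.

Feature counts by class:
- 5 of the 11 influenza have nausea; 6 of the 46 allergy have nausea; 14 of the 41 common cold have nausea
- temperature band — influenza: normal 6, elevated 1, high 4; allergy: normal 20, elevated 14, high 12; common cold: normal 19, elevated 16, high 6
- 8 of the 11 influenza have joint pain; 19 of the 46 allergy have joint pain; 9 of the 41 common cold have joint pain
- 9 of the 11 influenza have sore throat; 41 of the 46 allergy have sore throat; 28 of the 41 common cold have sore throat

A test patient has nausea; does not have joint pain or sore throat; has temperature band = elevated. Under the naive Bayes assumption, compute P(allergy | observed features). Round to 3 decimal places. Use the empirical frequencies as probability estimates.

influenza: (11/98) × (5/11) × (1/11) × (3/11) × (2/11) ≈ 0.000229994
allergy: (46/98) × (6/46) × (14/46) × (27/46) × (5/46) ≈ 0.00118881
common cold: (41/98) × (14/41) × (16/41) × (32/41) × (13/41) ≈ 0.0137963
P(allergy | x) = 0.00118881 / 0.015215104 ≈ 0.078

0.078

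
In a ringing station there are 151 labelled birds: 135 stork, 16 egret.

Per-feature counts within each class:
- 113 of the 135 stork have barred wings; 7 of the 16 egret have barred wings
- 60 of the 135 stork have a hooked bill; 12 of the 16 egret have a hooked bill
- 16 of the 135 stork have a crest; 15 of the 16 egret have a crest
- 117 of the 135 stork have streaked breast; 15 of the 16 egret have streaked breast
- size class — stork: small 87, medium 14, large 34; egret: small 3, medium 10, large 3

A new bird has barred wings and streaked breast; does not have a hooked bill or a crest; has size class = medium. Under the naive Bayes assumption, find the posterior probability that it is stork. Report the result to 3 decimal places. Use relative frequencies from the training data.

stork: (135/151) × (113/135) × (75/135) × (119/135) × (117/135) × (14/135) ≈ 0.0329373
egret: (16/151) × (7/16) × (4/16) × (1/16) × (15/16) × (10/16) ≈ 0.000424417
P(stork | x) = 0.0329373 / 0.033361717 ≈ 0.987

0.987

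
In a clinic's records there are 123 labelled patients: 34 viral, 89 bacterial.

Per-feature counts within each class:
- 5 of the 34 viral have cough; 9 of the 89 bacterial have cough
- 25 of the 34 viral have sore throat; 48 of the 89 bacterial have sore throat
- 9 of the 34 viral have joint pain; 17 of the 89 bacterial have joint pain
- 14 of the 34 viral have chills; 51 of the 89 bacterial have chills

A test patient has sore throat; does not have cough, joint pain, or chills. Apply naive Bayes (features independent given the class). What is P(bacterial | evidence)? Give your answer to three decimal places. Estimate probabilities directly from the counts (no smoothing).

0.618

viral: (34/123) × (29/34) × (25/34) × (25/34) × (20/34) ≈ 0.0749836
bacterial: (89/123) × (80/89) × (48/89) × (72/89) × (38/89) ≈ 0.121164
P(bacterial | x) = 0.121164 / 0.1961476 ≈ 0.618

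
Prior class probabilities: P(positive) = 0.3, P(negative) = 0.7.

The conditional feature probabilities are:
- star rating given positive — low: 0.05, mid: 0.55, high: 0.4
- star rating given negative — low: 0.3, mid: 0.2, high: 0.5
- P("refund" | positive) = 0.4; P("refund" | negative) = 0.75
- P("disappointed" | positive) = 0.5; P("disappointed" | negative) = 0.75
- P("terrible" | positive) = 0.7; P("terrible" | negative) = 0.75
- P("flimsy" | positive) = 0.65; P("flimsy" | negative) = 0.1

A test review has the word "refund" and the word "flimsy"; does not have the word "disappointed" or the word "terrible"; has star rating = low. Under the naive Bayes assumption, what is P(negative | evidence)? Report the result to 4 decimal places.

0.6272

positive: 0.3 × 0.05 × 0.4 × (1−0.5) × (1−0.7) × 0.65 = 0.000585
negative: 0.7 × 0.3 × 0.75 × (1−0.75) × (1−0.75) × 0.1 = 0.000984375
P(negative | x) = 0.000984375 / 0.001569375 ≈ 0.6272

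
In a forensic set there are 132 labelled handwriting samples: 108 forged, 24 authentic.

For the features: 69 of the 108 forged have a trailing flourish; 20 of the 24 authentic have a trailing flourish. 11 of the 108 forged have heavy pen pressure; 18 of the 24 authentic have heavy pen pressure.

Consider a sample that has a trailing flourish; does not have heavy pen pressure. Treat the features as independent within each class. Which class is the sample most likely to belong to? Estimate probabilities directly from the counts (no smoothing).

forged

forged: (108/132) × (69/108) × (97/108) ≈ 0.469487
authentic: (24/132) × (20/24) × (6/24) ≈ 0.0378788
Highest score → forged.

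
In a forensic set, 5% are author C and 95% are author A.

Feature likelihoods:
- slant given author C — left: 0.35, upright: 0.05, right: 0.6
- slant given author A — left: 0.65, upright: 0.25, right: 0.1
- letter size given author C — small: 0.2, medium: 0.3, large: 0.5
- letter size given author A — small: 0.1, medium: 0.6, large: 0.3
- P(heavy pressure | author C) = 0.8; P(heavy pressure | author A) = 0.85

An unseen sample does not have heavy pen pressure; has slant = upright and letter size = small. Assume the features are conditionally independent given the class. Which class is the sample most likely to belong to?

author C: 0.05 × 0.05 × 0.2 × (1−0.8) = 0.0001
author A: 0.95 × 0.25 × 0.1 × (1−0.85) = 0.0035625
Highest score → author A.

author A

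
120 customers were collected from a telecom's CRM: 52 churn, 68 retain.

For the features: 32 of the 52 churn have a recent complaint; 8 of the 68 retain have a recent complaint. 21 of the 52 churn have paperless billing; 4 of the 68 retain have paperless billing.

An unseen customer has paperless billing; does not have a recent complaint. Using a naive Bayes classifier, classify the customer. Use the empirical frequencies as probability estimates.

churn

churn: (52/120) × (20/52) × (21/52) ≈ 0.0673077
retain: (68/120) × (60/68) × (4/68) ≈ 0.0294118
Highest score → churn.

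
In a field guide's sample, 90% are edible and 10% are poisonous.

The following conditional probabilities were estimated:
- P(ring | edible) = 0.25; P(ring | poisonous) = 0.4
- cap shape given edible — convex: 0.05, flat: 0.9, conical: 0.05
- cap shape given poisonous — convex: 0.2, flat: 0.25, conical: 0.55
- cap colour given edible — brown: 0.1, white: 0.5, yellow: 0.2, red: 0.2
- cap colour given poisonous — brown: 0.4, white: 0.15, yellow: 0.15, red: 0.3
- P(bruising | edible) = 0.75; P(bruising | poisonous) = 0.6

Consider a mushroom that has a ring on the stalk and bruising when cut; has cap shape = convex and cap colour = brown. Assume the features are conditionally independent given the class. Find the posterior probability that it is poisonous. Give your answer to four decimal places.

0.6947

edible: 0.9 × 0.25 × 0.05 × 0.1 × 0.75 = 0.00084375
poisonous: 0.1 × 0.4 × 0.2 × 0.4 × 0.6 = 0.00192
P(poisonous | x) = 0.00192 / 0.00276375 ≈ 0.6947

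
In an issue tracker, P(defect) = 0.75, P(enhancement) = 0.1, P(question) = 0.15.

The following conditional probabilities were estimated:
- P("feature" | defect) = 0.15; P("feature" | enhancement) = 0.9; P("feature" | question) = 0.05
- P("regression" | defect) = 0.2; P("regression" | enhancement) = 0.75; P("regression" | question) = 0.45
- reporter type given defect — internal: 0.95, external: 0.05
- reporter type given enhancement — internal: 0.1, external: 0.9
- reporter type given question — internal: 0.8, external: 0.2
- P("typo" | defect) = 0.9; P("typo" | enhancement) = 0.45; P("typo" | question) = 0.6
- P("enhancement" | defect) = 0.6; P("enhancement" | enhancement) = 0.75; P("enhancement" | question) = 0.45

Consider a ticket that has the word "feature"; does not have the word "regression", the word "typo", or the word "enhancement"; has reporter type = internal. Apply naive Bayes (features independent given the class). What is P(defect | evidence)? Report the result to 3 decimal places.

defect: 0.75 × 0.15 × (1−0.2) × 0.95 × (1−0.9) × (1−0.6) = 0.00342
enhancement: 0.1 × 0.9 × (1−0.75) × 0.1 × (1−0.45) × (1−0.75) = 0.000309375
question: 0.15 × 0.05 × (1−0.45) × 0.8 × (1−0.6) × (1−0.45) = 0.000726
P(defect | x) = 0.00342 / 0.004455375 ≈ 0.768

0.768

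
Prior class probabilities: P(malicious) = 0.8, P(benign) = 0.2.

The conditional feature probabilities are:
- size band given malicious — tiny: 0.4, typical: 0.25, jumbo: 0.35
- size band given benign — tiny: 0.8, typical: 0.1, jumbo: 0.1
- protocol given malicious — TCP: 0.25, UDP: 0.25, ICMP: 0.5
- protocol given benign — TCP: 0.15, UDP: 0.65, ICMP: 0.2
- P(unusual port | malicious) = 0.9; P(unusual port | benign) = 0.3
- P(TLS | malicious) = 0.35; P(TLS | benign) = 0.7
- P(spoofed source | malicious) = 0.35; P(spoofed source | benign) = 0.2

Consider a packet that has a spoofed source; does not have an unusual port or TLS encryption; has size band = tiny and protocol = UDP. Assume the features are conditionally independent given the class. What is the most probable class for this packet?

malicious: 0.8 × 0.4 × 0.25 × (1−0.9) × (1−0.35) × 0.35 = 0.00182
benign: 0.2 × 0.8 × 0.65 × (1−0.3) × (1−0.7) × 0.2 = 0.004368
Highest score → benign.

benign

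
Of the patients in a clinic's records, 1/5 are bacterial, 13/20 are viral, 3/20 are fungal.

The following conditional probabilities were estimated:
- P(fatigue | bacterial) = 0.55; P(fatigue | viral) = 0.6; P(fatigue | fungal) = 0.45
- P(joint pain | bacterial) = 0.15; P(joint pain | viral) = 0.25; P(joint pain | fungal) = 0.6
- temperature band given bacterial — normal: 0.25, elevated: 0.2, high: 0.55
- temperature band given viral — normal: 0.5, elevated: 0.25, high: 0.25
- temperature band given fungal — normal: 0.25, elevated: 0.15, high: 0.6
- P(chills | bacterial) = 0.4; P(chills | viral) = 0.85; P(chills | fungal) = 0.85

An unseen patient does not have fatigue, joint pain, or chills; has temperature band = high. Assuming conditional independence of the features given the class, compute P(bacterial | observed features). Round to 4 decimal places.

0.7106

bacterial: 0.2 × (1−0.55) × (1−0.15) × 0.55 × (1−0.4) = 0.025245
viral: 0.65 × (1−0.6) × (1−0.25) × 0.25 × (1−0.85) = 0.0073125
fungal: 0.15 × (1−0.45) × (1−0.6) × 0.6 × (1−0.85) = 0.00297
P(bacterial | x) = 0.025245 / 0.0355275 ≈ 0.7106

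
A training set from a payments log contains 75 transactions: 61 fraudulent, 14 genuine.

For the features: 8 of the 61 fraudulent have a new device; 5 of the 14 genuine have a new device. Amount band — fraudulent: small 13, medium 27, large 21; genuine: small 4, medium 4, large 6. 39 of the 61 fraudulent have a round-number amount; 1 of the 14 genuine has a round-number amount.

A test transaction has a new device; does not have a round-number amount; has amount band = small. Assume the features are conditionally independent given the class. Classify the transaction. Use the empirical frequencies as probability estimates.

fraudulent: (61/75) × (8/61) × (13/61) × (22/61) ≈ 0.00819851
genuine: (14/75) × (5/14) × (4/14) × (13/14) ≈ 0.0176871
Highest score → genuine.

genuine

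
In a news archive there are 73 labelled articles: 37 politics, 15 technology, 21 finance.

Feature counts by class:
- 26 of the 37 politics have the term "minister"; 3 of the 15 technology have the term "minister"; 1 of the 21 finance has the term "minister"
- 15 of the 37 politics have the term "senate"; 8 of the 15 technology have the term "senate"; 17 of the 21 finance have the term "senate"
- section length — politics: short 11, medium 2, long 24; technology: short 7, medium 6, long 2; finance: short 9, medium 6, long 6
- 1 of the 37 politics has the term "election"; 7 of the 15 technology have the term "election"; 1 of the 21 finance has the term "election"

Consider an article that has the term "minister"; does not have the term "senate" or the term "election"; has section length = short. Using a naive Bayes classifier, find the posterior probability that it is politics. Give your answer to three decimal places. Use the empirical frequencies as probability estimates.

0.913

politics: (37/73) × (26/37) × (22/37) × (11/37) × (36/37) ≈ 0.0612581
technology: (15/73) × (3/15) × (7/15) × (7/15) × (8/15) ≈ 0.00477321
finance: (21/73) × (1/21) × (4/21) × (9/21) × (20/21) ≈ 0.00106501
P(politics | x) = 0.0612581 / 0.06709632 ≈ 0.913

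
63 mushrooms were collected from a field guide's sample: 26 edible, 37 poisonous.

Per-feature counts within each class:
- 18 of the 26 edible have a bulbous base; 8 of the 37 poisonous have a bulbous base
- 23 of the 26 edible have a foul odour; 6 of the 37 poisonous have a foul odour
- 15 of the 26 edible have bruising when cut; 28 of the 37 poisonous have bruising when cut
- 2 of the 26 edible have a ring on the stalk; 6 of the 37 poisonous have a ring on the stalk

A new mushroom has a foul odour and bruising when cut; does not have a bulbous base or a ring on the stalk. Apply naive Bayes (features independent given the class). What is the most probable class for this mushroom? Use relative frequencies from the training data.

edible

edible: (26/63) × (8/26) × (23/26) × (15/26) × (24/26) ≈ 0.0598218
poisonous: (37/63) × (29/37) × (6/37) × (28/37) × (31/37) ≈ 0.0473286
Highest score → edible.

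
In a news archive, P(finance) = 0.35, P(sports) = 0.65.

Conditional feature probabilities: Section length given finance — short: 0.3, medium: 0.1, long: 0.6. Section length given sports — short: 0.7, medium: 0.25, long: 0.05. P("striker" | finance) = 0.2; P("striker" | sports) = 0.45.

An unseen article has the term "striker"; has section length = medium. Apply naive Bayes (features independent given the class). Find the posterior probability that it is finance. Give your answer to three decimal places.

0.087

finance: 0.35 × 0.1 × 0.2 = 0.007
sports: 0.65 × 0.25 × 0.45 = 0.073125
P(finance | x) = 0.007 / 0.080125 ≈ 0.087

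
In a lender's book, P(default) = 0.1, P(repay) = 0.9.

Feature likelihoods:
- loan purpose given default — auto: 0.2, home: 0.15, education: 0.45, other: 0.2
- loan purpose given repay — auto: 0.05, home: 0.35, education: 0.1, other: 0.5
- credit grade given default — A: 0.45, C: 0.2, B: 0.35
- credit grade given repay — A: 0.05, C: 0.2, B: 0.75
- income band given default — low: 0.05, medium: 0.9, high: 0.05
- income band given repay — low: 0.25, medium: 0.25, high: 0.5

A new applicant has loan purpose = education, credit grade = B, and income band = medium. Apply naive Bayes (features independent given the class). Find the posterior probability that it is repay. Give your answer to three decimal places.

0.543

default: 0.1 × 0.45 × 0.35 × 0.9 = 0.014175
repay: 0.9 × 0.1 × 0.75 × 0.25 = 0.016875
P(repay | x) = 0.016875 / 0.03105 ≈ 0.543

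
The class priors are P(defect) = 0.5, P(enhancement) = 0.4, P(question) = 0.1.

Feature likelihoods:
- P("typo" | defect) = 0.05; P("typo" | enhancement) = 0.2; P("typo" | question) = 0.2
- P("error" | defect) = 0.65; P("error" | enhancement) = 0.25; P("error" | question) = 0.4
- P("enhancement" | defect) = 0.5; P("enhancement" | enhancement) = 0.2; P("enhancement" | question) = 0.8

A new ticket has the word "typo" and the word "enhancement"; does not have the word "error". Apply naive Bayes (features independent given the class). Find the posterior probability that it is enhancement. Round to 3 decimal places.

0.462

defect: 0.5 × 0.05 × (1−0.65) × 0.5 = 0.004375
enhancement: 0.4 × 0.2 × (1−0.25) × 0.2 = 0.012
question: 0.1 × 0.2 × (1−0.4) × 0.8 = 0.0096
P(enhancement | x) = 0.012 / 0.025975 ≈ 0.462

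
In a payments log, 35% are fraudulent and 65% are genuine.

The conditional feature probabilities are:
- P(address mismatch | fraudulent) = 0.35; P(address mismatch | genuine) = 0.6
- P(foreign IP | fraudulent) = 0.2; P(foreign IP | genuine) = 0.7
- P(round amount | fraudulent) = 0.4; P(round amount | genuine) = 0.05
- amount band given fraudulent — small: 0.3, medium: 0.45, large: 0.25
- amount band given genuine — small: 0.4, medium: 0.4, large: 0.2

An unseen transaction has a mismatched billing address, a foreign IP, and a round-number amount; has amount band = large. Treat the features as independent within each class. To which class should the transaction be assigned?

genuine

fraudulent: 0.35 × 0.35 × 0.2 × 0.4 × 0.25 = 0.00245
genuine: 0.65 × 0.6 × 0.7 × 0.05 × 0.2 = 0.00273
Highest score → genuine.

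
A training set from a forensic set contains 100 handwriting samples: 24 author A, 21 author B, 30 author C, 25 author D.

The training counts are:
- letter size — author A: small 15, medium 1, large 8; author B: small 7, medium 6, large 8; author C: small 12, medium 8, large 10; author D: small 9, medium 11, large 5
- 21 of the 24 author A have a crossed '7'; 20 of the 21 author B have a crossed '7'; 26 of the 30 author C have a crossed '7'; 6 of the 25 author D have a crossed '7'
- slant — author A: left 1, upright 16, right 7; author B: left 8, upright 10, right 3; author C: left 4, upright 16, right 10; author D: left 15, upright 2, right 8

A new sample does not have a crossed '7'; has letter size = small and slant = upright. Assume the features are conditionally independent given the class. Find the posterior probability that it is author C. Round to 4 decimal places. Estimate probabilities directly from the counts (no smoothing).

author A: (24/100) × (15/24) × (3/24) × (16/24) = 0.0125
author B: (21/100) × (7/21) × (1/21) × (10/21) ≈ 0.0015873
author C: (30/100) × (12/30) × (4/30) × (16/30) ≈ 0.00853333
author D: (25/100) × (9/25) × (19/25) × (2/25) = 0.005472
P(author C | x) = 0.00853333 / 0.02809263 ≈ 0.3038

0.3038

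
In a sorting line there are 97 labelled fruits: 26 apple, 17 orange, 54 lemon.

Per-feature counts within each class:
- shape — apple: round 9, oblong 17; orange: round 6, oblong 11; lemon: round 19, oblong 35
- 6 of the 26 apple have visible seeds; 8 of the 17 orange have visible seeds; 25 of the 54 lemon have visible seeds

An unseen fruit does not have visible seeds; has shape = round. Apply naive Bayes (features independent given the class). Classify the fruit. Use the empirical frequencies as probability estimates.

apple: (26/97) × (9/26) × (20/26) ≈ 0.0713719
orange: (17/97) × (6/17) × (9/17) ≈ 0.0327471
lemon: (54/97) × (19/54) × (29/54) ≈ 0.105193
Highest score → lemon.

lemon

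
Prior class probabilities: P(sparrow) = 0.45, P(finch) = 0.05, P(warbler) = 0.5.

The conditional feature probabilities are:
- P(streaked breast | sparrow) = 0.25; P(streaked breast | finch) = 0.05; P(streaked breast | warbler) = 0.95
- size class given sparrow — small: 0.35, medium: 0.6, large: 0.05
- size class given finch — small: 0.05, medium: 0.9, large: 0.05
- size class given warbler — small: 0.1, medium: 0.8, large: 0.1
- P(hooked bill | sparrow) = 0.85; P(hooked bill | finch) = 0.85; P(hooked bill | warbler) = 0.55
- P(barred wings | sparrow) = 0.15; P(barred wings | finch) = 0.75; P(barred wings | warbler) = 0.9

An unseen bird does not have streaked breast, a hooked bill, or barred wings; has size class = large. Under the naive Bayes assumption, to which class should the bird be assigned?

sparrow

sparrow: 0.45 × (1−0.25) × 0.05 × (1−0.85) × (1−0.15) = 0.0021515625
finch: 0.05 × (1−0.05) × 0.05 × (1−0.85) × (1−0.75) = 0.0000890625
warbler: 0.5 × (1−0.95) × 0.1 × (1−0.55) × (1−0.9) = 0.0001125
Highest score → sparrow.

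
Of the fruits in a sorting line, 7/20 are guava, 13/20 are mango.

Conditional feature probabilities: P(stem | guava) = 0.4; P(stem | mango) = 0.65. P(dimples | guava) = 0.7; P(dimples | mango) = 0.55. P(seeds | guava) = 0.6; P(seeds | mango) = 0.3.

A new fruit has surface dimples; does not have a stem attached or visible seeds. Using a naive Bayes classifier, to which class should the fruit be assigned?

guava: 0.35 × (1−0.4) × 0.7 × (1−0.6) = 0.0588
mango: 0.65 × (1−0.65) × 0.55 × (1−0.3) = 0.0875875
Highest score → mango.

mango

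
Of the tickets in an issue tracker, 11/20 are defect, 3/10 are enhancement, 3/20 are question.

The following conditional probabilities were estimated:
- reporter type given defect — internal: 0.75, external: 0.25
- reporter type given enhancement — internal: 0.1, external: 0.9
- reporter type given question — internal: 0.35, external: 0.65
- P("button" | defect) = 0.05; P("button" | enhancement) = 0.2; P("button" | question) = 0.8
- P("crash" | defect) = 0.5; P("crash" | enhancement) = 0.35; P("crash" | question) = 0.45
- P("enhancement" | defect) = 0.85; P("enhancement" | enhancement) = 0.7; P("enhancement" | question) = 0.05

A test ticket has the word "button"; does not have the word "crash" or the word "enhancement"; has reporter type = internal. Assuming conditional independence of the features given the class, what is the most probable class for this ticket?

defect: 0.55 × 0.75 × 0.05 × (1−0.5) × (1−0.85) = 0.001546875
enhancement: 0.3 × 0.1 × 0.2 × (1−0.35) × (1−0.7) = 0.00117
question: 0.15 × 0.35 × 0.8 × (1−0.45) × (1−0.05) = 0.021945
Highest score → question.

question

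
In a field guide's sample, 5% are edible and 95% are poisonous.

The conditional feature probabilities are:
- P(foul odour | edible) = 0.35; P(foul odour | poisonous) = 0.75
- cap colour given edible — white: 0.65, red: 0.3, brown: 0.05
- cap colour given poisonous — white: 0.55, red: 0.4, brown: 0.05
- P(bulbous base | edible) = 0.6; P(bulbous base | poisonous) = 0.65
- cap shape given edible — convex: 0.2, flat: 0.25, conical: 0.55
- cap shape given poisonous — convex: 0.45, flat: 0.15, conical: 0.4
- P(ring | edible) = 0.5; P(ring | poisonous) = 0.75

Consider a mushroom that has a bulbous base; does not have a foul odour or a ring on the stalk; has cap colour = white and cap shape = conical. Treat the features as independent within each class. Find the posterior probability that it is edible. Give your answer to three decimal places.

edible: 0.05 × (1−0.35) × 0.65 × 0.6 × 0.55 × (1−0.5) = 0.003485625
poisonous: 0.95 × (1−0.75) × 0.55 × 0.65 × 0.4 × (1−0.75) = 0.008490625
P(edible | x) = 0.003485625 / 0.01197625 ≈ 0.291

0.291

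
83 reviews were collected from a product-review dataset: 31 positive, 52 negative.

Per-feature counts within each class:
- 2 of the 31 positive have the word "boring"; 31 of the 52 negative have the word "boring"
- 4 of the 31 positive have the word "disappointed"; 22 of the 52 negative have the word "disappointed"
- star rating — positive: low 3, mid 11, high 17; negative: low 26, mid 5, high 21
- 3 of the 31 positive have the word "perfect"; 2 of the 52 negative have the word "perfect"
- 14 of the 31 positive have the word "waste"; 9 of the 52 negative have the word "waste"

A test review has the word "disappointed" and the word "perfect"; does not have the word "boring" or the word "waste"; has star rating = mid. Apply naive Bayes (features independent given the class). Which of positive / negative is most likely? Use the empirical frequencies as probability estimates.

positive: (31/83) × (29/31) × (4/31) × (11/31) × (3/31) × (17/31) ≈ 0.000848977
negative: (52/83) × (21/52) × (22/52) × (5/52) × (2/52) × (43/52) ≈ 0.000327355
Highest score → positive.

positive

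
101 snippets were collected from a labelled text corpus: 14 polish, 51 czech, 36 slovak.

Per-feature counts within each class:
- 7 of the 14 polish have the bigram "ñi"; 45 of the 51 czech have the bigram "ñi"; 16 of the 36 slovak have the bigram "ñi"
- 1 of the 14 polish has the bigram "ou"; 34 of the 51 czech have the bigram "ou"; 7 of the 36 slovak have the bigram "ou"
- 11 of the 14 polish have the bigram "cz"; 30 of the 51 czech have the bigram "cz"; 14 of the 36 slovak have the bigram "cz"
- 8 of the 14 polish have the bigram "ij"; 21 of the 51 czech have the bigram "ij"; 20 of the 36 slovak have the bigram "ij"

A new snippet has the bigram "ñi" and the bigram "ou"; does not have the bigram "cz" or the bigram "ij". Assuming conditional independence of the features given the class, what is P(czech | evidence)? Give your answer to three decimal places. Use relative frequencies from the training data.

polish: (14/101) × (7/14) × (1/14) × (3/14) × (6/14) ≈ 0.000454637
czech: (51/101) × (45/51) × (34/51) × (21/51) × (30/51) ≈ 0.0719449
slovak: (36/101) × (16/36) × (7/36) × (22/36) × (16/36) ≈ 0.00836627
P(czech | x) = 0.0719449 / 0.080765807 ≈ 0.891

0.891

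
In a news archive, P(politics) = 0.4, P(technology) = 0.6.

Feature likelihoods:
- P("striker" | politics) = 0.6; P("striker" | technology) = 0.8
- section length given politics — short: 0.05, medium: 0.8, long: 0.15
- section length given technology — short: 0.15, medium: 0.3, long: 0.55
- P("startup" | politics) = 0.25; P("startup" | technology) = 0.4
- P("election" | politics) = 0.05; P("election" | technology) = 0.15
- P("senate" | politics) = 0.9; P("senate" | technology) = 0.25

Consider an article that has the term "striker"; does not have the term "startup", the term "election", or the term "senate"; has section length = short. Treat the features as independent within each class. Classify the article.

technology

politics: 0.4 × 0.6 × 0.05 × (1−0.25) × (1−0.05) × (1−0.9) = 0.000855
technology: 0.6 × 0.8 × 0.15 × (1−0.4) × (1−0.15) × (1−0.25) = 0.02754
Highest score → technology.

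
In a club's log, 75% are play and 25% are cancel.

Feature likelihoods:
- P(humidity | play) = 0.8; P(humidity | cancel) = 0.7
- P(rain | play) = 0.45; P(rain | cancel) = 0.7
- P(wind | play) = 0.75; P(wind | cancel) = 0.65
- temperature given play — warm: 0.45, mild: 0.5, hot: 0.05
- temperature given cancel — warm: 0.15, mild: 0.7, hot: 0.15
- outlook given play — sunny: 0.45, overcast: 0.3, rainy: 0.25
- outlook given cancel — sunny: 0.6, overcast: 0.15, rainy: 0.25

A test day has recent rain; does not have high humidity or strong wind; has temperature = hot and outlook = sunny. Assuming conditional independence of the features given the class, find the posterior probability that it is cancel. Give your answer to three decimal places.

0.813

play: 0.75 × (1−0.8) × 0.45 × (1−0.75) × 0.05 × 0.45 = 0.0003796875
cancel: 0.25 × (1−0.7) × 0.7 × (1−0.65) × 0.15 × 0.6 = 0.00165375
P(cancel | x) = 0.00165375 / 0.0020334375 ≈ 0.813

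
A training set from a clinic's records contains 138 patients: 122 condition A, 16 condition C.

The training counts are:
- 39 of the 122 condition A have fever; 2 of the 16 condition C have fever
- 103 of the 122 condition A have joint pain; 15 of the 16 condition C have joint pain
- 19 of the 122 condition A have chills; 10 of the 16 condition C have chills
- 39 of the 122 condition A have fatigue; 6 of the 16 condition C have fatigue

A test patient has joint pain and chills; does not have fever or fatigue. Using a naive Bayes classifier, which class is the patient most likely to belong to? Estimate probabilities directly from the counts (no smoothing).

condition A: (122/138) × (83/122) × (103/122) × (19/122) × (83/122) ≈ 0.0538008
condition C: (16/138) × (14/16) × (15/16) × (10/16) × (10/16) ≈ 0.0371518
Highest score → condition A.

condition A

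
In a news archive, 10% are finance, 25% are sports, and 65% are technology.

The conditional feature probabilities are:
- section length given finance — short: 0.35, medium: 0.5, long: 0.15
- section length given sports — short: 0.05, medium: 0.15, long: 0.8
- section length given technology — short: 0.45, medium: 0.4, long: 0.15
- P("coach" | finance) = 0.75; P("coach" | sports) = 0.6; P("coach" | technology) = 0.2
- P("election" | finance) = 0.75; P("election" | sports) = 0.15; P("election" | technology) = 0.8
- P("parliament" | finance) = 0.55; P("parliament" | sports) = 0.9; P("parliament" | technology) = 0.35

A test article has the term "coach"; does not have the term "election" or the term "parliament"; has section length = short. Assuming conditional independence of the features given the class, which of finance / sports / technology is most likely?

finance: 0.1 × 0.35 × 0.75 × (1−0.75) × (1−0.55) = 0.002953125
sports: 0.25 × 0.05 × 0.6 × (1−0.15) × (1−0.9) = 0.0006375
technology: 0.65 × 0.45 × 0.2 × (1−0.8) × (1−0.35) = 0.007605
Highest score → technology.

technology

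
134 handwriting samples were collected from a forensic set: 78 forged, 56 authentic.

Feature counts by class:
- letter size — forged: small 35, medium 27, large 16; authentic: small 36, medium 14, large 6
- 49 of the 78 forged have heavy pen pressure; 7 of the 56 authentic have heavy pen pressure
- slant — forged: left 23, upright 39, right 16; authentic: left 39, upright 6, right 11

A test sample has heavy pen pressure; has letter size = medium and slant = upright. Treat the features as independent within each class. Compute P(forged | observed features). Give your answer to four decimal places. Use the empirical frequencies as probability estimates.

0.9784

forged: (78/134) × (27/78) × (49/78) × (39/78) ≈ 0.0632893
authentic: (56/134) × (14/56) × (7/56) × (6/56) ≈ 0.00139925
P(forged | x) = 0.0632893 / 0.06468855 ≈ 0.9784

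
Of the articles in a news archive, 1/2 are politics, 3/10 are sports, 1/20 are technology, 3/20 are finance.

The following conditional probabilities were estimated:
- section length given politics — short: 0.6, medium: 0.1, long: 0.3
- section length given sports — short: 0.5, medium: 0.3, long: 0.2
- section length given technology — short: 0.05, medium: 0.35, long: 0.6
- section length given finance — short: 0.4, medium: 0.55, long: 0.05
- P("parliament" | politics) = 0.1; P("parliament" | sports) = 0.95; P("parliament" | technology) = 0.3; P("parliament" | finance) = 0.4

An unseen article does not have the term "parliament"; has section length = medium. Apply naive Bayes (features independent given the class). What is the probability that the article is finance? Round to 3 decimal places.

politics: 0.5 × 0.1 × (1−0.1) = 0.045
sports: 0.3 × 0.3 × (1−0.95) = 0.0045
technology: 0.05 × 0.35 × (1−0.3) = 0.01225
finance: 0.15 × 0.55 × (1−0.4) = 0.0495
P(finance | x) = 0.0495 / 0.11125 ≈ 0.445

0.445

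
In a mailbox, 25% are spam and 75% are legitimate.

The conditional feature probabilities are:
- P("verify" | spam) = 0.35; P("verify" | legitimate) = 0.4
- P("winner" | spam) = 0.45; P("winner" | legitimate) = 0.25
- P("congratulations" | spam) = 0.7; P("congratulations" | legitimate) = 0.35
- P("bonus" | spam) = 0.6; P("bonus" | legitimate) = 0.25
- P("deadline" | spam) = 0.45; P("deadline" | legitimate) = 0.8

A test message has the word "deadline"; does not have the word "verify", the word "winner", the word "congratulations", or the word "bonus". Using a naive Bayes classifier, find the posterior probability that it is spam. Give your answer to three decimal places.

spam: 0.25 × (1−0.35) × (1−0.45) × (1−0.7) × (1−0.6) × 0.45 = 0.00482625
legitimate: 0.75 × (1−0.4) × (1−0.25) × (1−0.35) × (1−0.25) × 0.8 = 0.131625
P(spam | x) = 0.00482625 / 0.13645125 ≈ 0.035

0.035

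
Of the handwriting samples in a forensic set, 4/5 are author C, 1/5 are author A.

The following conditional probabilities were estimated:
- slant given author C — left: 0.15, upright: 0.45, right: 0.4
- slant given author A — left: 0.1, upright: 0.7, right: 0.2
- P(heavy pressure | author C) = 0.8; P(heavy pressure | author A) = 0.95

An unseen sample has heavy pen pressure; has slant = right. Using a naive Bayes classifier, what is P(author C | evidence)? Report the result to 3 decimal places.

0.871

author C: 0.8 × 0.4 × 0.8 = 0.256
author A: 0.2 × 0.2 × 0.95 = 0.038
P(author C | x) = 0.256 / 0.294 ≈ 0.871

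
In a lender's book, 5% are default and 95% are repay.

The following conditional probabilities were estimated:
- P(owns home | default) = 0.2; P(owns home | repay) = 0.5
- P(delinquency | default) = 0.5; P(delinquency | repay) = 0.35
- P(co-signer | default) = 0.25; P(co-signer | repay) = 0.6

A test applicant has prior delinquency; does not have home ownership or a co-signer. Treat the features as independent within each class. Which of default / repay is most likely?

repay

default: 0.05 × (1−0.2) × 0.5 × (1−0.25) = 0.015
repay: 0.95 × (1−0.5) × 0.35 × (1−0.6) = 0.0665
Highest score → repay.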